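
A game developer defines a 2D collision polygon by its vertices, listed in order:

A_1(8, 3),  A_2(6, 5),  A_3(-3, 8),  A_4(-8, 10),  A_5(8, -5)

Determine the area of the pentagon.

71.5

Apply the shoelace (surveyor's) formula: 2A = Σ (x_i·y_{i+1} − x_{i+1}·y_i), indices taken mod 5.
Σ = (22) + (63) + (34) + (-40) + (64) = 143
Area = |Σ|/2 = 71.5.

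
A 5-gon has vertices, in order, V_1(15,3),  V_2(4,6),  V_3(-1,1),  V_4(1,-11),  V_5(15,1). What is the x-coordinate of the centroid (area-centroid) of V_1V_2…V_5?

362/63

Apply the shoelace (surveyor's) formula. First the cross-terms c_i = x_i·y_{i+1} − x_{i+1}·y_i:
  78, 10, 10, 166, 30  ⇒  2A = 294, A = 147.
Then Σ (x_i + x_{i+1})·c_i = 5068, so x̄ = 5068 / (6·147) = 362/63.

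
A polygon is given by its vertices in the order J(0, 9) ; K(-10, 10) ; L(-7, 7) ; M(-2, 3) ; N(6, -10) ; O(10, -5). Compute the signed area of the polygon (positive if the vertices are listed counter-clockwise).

Apply Gauss's area formula: 2A = Σ (x_i·y_{i+1} − x_{i+1}·y_i), indices taken mod 6.
Σ = (90) + (0) + (-7) + (2) + (70) + (90) = 245
Signed area = Σ/2 = 122.5 (positive ⇒ counter-clockwise traversal).

122.5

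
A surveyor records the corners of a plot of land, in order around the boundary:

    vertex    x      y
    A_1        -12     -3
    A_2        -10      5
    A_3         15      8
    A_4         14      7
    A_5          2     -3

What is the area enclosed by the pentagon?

175

A_1→A_2: (-12)(5) − (-10)(-3) = -90
A_2→A_3: (-10)(8) − (15)(5) = -155
A_3→A_4: (15)(7) − (14)(8) = -7
A_4→A_5: (14)(-3) − (2)(7) = -56
A_5→A_1: (2)(-3) − (-12)(-3) = -42
Σ = -350
Area = |Σ|/2 = 175.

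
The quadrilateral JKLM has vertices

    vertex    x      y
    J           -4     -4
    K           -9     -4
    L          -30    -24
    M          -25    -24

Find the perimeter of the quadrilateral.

68

|JK| = √((-5)² + (0)²) = √25 = 5
|KL| = √((-21)² + (-20)²) = √841 = 29
|LM| = √((5)² + (0)²) = √25 = 5
|MJ| = √((21)² + (20)²) = √841 = 29
Perimeter = 5 + 29 + 5 + 29 = 68.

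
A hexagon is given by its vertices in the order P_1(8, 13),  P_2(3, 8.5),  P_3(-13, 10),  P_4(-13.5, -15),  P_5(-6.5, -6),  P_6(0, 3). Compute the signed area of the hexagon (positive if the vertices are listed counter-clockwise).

219.75

Apply the shoelace (surveyor's) formula: 2A = Σ (x_i·y_{i+1} − x_{i+1}·y_i), indices taken mod 6.
Σ = (29) + (140.5) + (330) + (-16.5) + (-19.5) + (-24) = 439.5
Signed area = Σ/2 = 219.75 (positive ⇒ counter-clockwise traversal).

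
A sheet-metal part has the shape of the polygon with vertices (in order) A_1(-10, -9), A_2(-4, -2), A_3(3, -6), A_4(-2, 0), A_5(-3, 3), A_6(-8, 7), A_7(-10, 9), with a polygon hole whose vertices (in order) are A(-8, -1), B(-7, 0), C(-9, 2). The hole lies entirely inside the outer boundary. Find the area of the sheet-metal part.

86.5

Outer boundary:
A_1→A_2: (-10)(-2) − (-4)(-9) = -16
A_2→A_3: (-4)(-6) − (3)(-2) = 30
A_3→A_4: (3)(0) − (-2)(-6) = -12
A_4→A_5: (-2)(3) − (-3)(0) = -6
A_5→A_6: (-3)(7) − (-8)(3) = 3
A_6→A_7: (-8)(9) − (-10)(7) = -2
A_7→A_1: (-10)(-9) − (-10)(9) = 180
Σ = 177
Area = |Σ|/2 = 88.5.
Hole:
Apply the shoelace (surveyor's) formula: 2A = Σ (x_i·y_{i+1} − x_{i+1}·y_i), indices taken mod 3.
Σ = (-7) + (-14) + (25) = 4
Area = |Σ|/2 = 2.
Net area = 88.5 − 2 = 86.5.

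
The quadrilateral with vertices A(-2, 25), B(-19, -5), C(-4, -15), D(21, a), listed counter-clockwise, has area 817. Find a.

-22

The doubled signed area Σ (x_i y_{i+1} − x_{i+1} y_i) is linear in a.
With a=0 it equals 1590; the coefficient of a is -2 (from the two edges through D).
So -2·a + 1590 = 2·817 = 1634 ⇒ a = -22.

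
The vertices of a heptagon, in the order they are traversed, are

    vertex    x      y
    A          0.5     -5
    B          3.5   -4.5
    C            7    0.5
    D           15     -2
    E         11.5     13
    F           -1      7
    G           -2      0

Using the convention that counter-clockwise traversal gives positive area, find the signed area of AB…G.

Apply the shoelace formula: 2A = Σ (x_i·y_{i+1} − x_{i+1}·y_i), indices taken mod 7.
Σ = (15.25) + (33.25) + (-21.5) + (218) + (93.5) + (14) + (10) = 362.5
Signed area = Σ/2 = 181.25 (positive ⇒ counter-clockwise traversal).

181.25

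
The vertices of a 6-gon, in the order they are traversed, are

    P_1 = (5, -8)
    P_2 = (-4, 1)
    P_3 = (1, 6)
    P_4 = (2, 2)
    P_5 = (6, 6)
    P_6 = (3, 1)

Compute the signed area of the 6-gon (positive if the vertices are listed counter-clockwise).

-51.5

Apply Gauss's area formula: 2A = Σ (x_i·y_{i+1} − x_{i+1}·y_i), indices taken mod 6.
Cross-terms: -27, -25, -10, 0, -12, -29  ⇒  Σ = -103
Signed area = Σ/2 = -51.5 (negative ⇒ clockwise traversal).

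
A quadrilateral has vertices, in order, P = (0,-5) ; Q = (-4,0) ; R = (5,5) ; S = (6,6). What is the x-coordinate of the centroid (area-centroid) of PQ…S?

Apply the shoelace formula. First the cross-terms c_i = x_i·y_{i+1} − x_{i+1}·y_i:
  -20, -20, 0, -30  ⇒  2A = -70, A = -35.
Then Σ (x_i + x_{i+1})·c_i = -120, so x̄ = -120 / (6·(-35)) = 4/7.

4/7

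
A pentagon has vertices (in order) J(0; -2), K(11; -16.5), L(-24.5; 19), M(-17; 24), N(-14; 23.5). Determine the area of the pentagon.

Apply the shoelace formula: 2A = Σ (x_i·y_{i+1} − x_{i+1}·y_i), indices taken mod 5.
J→K: (0)(-16.5) − (11)(-2) = 22
K→L: (11)(19) − (-24.5)(-16.5) = -195.25
L→M: (-24.5)(24) − (-17)(19) = -265
M→N: (-17)(23.5) − (-14)(24) = -63.5
N→J: (-14)(-2) − (0)(23.5) = 28
Σ = -473.75
Area = |Σ|/2 = 236.875.

236.875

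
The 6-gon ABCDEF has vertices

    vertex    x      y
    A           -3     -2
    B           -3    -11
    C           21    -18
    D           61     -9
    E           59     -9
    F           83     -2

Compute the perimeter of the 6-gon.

188

|AB| = √((0)² + (-9)²) = √81 = 9
|BC| = √((24)² + (-7)²) = √625 = 25
|CD| = √((40)² + (9)²) = √1681 = 41
|DE| = √((-2)² + (0)²) = √4 = 2
|EF| = √((24)² + (7)²) = √625 = 25
|FA| = √((-86)² + (0)²) = √7396 = 86
Perimeter = 9 + 25 + 41 + 2 + 25 + 86 = 188.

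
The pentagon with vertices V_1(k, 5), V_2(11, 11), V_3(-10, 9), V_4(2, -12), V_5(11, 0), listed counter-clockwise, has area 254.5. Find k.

The doubled signed area Σ (x_i y_{i+1} − x_{i+1} y_i) is linear in k.
With k=0 it equals 443; the coefficient of k is 11 (from the two edges through V_1).
So 11·k + 443 = 2·254.5 = 509 ⇒ k = 6.

6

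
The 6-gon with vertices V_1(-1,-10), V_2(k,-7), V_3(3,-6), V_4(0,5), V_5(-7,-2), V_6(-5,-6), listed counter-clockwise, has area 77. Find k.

The doubled signed area Σ (x_i y_{i+1} − x_{i+1} y_i) is linear in k.
With k=0 it equals 154; the coefficient of k is 4 (from the two edges through V_2).
So 4·k + 154 = 2·77 = 154 ⇒ k = 0.

0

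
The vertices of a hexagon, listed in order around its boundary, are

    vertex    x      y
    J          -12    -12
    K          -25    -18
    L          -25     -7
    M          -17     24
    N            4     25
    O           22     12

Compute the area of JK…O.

1110.5

Σ = (-84) + (-275) + (-719) + (-521) + (-502) + (-120) = -2221
Area = |Σ|/2 = 1110.5.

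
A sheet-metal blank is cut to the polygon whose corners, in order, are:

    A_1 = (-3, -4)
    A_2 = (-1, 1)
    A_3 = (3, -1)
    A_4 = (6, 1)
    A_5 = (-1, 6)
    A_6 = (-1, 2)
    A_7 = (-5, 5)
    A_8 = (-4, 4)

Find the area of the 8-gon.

37

Apply the surveyor's formula: 2A = Σ (x_i·y_{i+1} − x_{i+1}·y_i), indices taken mod 8.
Σ = (-7) + (-2) + (9) + (37) + (4) + (5) + (0) + (28) = 74
Area = |Σ|/2 = 37.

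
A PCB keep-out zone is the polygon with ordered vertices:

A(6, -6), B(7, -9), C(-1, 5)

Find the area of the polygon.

Cross-terms: -12, 26, -24  ⇒  Σ = -10
Area = |Σ|/2 = 5.

5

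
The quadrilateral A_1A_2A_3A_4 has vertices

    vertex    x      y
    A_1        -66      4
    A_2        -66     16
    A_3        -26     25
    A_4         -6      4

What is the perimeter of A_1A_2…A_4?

142

|A_1A_2| = √((0)² + (12)²) = √144 = 12
|A_2A_3| = √((40)² + (9)²) = √1681 = 41
|A_3A_4| = √((20)² + (-21)²) = √841 = 29
|A_4A_1| = √((-60)² + (0)²) = √3600 = 60
Perimeter = 12 + 41 + 29 + 60 = 142.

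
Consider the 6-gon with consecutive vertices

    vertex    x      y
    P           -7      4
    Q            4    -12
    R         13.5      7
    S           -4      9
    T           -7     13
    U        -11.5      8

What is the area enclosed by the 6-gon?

261

Apply Gauss's area formula: 2A = Σ (x_i·y_{i+1} − x_{i+1}·y_i), indices taken mod 6.
Σ = (68) + (190) + (149.5) + (11) + (93.5) + (10) = 522
Area = |Σ|/2 = 261.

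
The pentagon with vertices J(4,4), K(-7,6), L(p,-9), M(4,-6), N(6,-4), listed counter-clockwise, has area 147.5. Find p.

-7

Write out the shoelace sum; only the two edges meeting at L involve p:
2·Area = [((-7)·(-9) − p·6) + (p·(-6) − 4·(-9))] + 112
       = -12·p + 211 = 295
⇒ p = -7.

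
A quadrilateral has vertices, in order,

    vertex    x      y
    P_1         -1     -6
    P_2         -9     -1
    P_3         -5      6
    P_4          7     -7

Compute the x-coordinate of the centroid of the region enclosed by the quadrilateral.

Apply the shoelace formula. First the cross-terms c_i = x_i·y_{i+1} − x_{i+1}·y_i:
  -53, -59, -7, -49  ⇒  2A = -168, A = -84.
Then Σ (x_i + x_{i+1})·c_i = 1048, so x̄ = 1048 / (6·(-84)) = -131/63.

-131/63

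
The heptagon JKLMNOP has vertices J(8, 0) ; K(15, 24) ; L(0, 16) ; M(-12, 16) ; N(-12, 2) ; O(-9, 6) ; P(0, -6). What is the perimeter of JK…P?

98

|JK| = √((7)² + (24)²) = √625 = 25
|KL| = √((-15)² + (-8)²) = √289 = 17
|LM| = √((-12)² + (0)²) = √144 = 12
|MN| = √((0)² + (-14)²) = √196 = 14
|NO| = √((3)² + (4)²) = √25 = 5
|OP| = √((9)² + (-12)²) = √225 = 15
|PJ| = √((8)² + (6)²) = √100 = 10
Perimeter = 25 + 17 + 12 + 14 + 5 + 15 + 10 = 98.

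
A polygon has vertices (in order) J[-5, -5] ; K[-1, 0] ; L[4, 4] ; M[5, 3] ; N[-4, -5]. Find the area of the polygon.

17.5

Σ = (-5) + (-4) + (-8) + (-13) + (-5) = -35
Area = |Σ|/2 = 17.5.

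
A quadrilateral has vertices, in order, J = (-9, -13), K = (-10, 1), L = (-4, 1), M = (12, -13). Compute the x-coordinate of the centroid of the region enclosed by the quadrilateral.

-53/27

Apply the shoelace formula. First the cross-terms c_i = x_i·y_{i+1} − x_{i+1}·y_i:
  -139, -6, 40, -273  ⇒  2A = -378, A = -189.
Then Σ (x_i + x_{i+1})·c_i = 2226, so x̄ = 2226 / (6·(-189)) = -53/27.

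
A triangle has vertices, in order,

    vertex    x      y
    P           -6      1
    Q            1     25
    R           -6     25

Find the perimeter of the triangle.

56

|PQ| = √((7)² + (24)²) = √625 = 25
|QR| = √((-7)² + (0)²) = √49 = 7
|RP| = √((0)² + (-24)²) = √576 = 24
Perimeter = 25 + 7 + 24 = 56.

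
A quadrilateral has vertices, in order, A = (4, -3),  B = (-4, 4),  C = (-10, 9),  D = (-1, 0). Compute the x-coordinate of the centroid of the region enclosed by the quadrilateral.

-73/30

Apply Gauss's area formula. First the cross-terms c_i = x_i·y_{i+1} − x_{i+1}·y_i:
  4, 4, 9, 3  ⇒  2A = 20, A = 10.
Then Σ (x_i + x_{i+1})·c_i = -146, so x̄ = -146 / (6·10) = -73/30.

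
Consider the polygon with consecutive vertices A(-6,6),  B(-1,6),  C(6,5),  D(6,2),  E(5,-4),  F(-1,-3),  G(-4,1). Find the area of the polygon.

Apply the shoelace (surveyor's) formula: 2A = Σ (x_i·y_{i+1} − x_{i+1}·y_i), indices taken mod 7.
Cross-terms: -30, -41, -18, -34, -19, -13, -18  ⇒  Σ = -173
Area = |Σ|/2 = 86.5.

86.5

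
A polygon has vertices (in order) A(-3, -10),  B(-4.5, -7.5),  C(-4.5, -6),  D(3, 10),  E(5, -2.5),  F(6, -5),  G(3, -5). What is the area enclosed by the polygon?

Apply the shoelace formula: 2A = Σ (x_i·y_{i+1} − x_{i+1}·y_i), indices taken mod 7.
Σ = (-22.5) + (-6.75) + (-27) + (-57.5) + (-10) + (-15) + (-45) = -183.75
Area = |Σ|/2 = 91.875.

91.875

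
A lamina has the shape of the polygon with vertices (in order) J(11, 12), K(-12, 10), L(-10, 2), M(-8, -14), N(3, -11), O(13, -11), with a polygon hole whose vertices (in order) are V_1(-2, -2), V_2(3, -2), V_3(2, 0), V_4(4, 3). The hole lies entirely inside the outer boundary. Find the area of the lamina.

Outer boundary:
Apply the shoelace formula: 2A = Σ (x_i·y_{i+1} − x_{i+1}·y_i), indices taken mod 6.
J→K: (11)(10) − (-12)(12) = 254
K→L: (-12)(2) − (-10)(10) = 76
L→M: (-10)(-14) − (-8)(2) = 156
M→N: (-8)(-11) − (3)(-14) = 130
N→O: (3)(-11) − (13)(-11) = 110
O→J: (13)(12) − (11)(-11) = 277
Σ = 1003
Area = |Σ|/2 = 501.5.
Hole:
Apply the shoelace (surveyor's) formula: 2A = Σ (x_i·y_{i+1} − x_{i+1}·y_i), indices taken mod 4.
Σ = (10) + (4) + (6) + (-2) = 18
Area = |Σ|/2 = 9.
Net area = 501.5 − 9 = 492.5.

492.5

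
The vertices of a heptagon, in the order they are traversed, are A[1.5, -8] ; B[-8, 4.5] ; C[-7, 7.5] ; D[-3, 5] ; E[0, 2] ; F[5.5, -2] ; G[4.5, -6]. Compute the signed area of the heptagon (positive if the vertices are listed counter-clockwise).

-83.125

Apply Gauss's area formula: 2A = Σ (x_i·y_{i+1} − x_{i+1}·y_i), indices taken mod 7.
Σ = (-57.25) + (-28.5) + (-12.5) + (-6) + (-11) + (-24) + (-27) = -166.25
Signed area = Σ/2 = -83.125 (negative ⇒ clockwise traversal).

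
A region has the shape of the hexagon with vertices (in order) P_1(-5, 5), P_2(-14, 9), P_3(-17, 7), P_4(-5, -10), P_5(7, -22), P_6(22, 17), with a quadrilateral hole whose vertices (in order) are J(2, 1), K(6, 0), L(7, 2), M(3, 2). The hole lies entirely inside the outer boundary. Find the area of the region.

Outer boundary:
Apply Gauss's area formula: 2A = Σ (x_i·y_{i+1} − x_{i+1}·y_i), indices taken mod 6.
P_1→P_2: (-5)(9) − (-14)(5) = 25
P_2→P_3: (-14)(7) − (-17)(9) = 55
P_3→P_4: (-17)(-10) − (-5)(7) = 205
P_4→P_5: (-5)(-22) − (7)(-10) = 180
P_5→P_6: (7)(17) − (22)(-22) = 603
P_6→P_1: (22)(5) − (-5)(17) = 195
Σ = 1263
Area = |Σ|/2 = 631.5.
Hole:
Apply the shoelace formula: 2A = Σ (x_i·y_{i+1} − x_{i+1}·y_i), indices taken mod 4.
Σ = (-6) + (12) + (8) + (-1) = 13
Area = |Σ|/2 = 6.5.
Net area = 631.5 − 6.5 = 625.

625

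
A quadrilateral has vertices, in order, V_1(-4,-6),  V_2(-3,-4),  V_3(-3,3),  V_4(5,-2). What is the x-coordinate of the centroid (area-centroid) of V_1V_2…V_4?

Apply the shoelace formula. First the cross-terms c_i = x_i·y_{i+1} − x_{i+1}·y_i:
  -2, -21, -9, -38  ⇒  2A = -70, A = -35.
Then Σ (x_i + x_{i+1})·c_i = 84, so x̄ = 84 / (6·(-35)) = -0.4.

-0.4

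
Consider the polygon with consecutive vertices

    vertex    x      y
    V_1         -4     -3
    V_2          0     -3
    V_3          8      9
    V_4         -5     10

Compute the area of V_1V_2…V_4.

108

Cross-terms: 12, 24, 125, 55  ⇒  Σ = 216
Area = |Σ|/2 = 108.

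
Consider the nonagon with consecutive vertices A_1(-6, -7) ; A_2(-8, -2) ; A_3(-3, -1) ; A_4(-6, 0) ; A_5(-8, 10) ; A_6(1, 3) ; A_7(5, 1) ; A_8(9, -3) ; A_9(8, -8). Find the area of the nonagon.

Apply the surveyor's formula: 2A = Σ (x_i·y_{i+1} − x_{i+1}·y_i), indices taken mod 9.
Σ = (-44) + (2) + (-6) + (-60) + (-34) + (-14) + (-24) + (-48) + (-104) = -332
Area = |Σ|/2 = 166.

166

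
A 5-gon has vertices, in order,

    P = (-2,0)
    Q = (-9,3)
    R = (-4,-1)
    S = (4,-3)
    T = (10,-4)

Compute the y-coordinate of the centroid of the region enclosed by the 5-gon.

Apply the shoelace (surveyor's) formula. First the cross-terms c_i = x_i·y_{i+1} − x_{i+1}·y_i:
  -6, 21, 16, 14, -8  ⇒  2A = 37, A = 18.5.
Then Σ (y_i + y_{i+1})·c_i = -106, so ȳ = -106 / (6·18.5) = -106/111.

-106/111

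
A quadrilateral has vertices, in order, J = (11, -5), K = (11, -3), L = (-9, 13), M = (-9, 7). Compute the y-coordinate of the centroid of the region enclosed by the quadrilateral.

Apply the surveyor's formula. First the cross-terms c_i = x_i·y_{i+1} − x_{i+1}·y_i:
  22, 116, 54, -32  ⇒  2A = 160, A = 80.
Then Σ (y_i + y_{i+1})·c_i = 2000, so ȳ = 2000 / (6·80) = 25/6.

25/6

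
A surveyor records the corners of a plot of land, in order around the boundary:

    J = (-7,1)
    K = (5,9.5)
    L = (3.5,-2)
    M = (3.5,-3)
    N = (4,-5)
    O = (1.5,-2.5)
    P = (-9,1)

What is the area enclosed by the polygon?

74.625

Σ = (-71.5) + (-43.25) + (-3.5) + (-5.5) + (-2.5) + (-21) + (-2) = -149.25
Area = |Σ|/2 = 74.625.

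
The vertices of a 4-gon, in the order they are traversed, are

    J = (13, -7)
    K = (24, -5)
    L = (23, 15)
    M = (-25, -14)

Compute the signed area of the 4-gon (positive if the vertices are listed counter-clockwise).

Apply the surveyor's formula: 2A = Σ (x_i·y_{i+1} − x_{i+1}·y_i), indices taken mod 4.
Σ = (103) + (475) + (53) + (357) = 988
Signed area = Σ/2 = 494 (positive ⇒ counter-clockwise traversal).

494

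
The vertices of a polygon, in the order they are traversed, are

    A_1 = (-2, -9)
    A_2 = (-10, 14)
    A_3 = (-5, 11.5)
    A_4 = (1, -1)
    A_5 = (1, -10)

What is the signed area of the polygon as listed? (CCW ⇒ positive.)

Apply the shoelace formula: 2A = Σ (x_i·y_{i+1} − x_{i+1}·y_i), indices taken mod 5.
A_1→A_2: (-2)(14) − (-10)(-9) = -118
A_2→A_3: (-10)(11.5) − (-5)(14) = -45
A_3→A_4: (-5)(-1) − (1)(11.5) = -6.5
A_4→A_5: (1)(-10) − (1)(-1) = -9
A_5→A_1: (1)(-9) − (-2)(-10) = -29
Σ = -207.5
Signed area = Σ/2 = -103.75 (negative ⇒ clockwise traversal).

-103.75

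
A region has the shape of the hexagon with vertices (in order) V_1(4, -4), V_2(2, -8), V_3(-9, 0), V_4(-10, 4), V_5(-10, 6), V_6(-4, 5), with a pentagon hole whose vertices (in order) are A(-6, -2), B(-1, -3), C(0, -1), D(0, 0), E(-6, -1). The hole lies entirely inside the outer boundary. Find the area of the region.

Outer boundary:
Apply the shoelace formula: 2A = Σ (x_i·y_{i+1} − x_{i+1}·y_i), indices taken mod 6.
Σ = (-24) + (-72) + (-36) + (-20) + (-26) + (-4) = -182
Area = |Σ|/2 = 91.
Hole:
Σ = (16) + (1) + (0) + (0) + (6) = 23
Area = |Σ|/2 = 11.5.
Net area = 91 − 11.5 = 79.5.

79.5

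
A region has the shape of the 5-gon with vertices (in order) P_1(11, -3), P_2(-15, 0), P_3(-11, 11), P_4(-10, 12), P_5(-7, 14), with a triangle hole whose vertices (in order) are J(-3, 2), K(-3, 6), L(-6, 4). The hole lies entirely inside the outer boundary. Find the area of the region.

Outer boundary:
Apply the shoelace (surveyor's) formula: 2A = Σ (x_i·y_{i+1} − x_{i+1}·y_i), indices taken mod 5.
Σ = (-45) + (-165) + (-22) + (-56) + (-133) = -421
Area = |Σ|/2 = 210.5.
Hole:
Apply Gauss's area formula: 2A = Σ (x_i·y_{i+1} − x_{i+1}·y_i), indices taken mod 3.
Σ = (-12) + (24) + (0) = 12
Area = |Σ|/2 = 6.
Net area = 210.5 − 6 = 204.5.

204.5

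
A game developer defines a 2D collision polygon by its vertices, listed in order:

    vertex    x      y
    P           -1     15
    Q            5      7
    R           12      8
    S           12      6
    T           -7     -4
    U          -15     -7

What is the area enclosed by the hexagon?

Σ = (-82) + (-44) + (-24) + (-6) + (-11) + (-232) = -399
Area = |Σ|/2 = 199.5.

199.5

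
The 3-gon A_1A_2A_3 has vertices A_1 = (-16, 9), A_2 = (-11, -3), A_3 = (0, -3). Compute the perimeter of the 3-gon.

|A_1A_2| = √((5)² + (-12)²) = √169 = 13
|A_2A_3| = √((11)² + (0)²) = √121 = 11
|A_3A_1| = √((-16)² + (12)²) = √400 = 20
Perimeter = 13 + 11 + 20 = 44.

44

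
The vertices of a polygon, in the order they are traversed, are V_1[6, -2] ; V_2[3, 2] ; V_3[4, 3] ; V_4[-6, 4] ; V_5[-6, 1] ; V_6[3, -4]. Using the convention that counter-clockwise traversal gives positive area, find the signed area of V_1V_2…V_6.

55

Cross-terms: 18, 1, 34, 18, 21, 18  ⇒  Σ = 110
Signed area = Σ/2 = 55 (positive ⇒ counter-clockwise traversal).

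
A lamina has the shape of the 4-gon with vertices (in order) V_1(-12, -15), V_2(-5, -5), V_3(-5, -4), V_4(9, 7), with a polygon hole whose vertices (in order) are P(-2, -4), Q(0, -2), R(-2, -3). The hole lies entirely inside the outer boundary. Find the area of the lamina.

Outer boundary:
Apply the shoelace (surveyor's) formula: 2A = Σ (x_i·y_{i+1} − x_{i+1}·y_i), indices taken mod 4.
Σ = (-15) + (-5) + (1) + (-51) = -70
Area = |Σ|/2 = 35.
Hole:
Apply the shoelace formula: 2A = Σ (x_i·y_{i+1} − x_{i+1}·y_i), indices taken mod 3.
P→Q: (-2)(-2) − (0)(-4) = 4
Q→R: (0)(-3) − (-2)(-2) = -4
R→P: (-2)(-4) − (-2)(-3) = 2
Σ = 2
Area = |Σ|/2 = 1.
Net area = 35 − 1 = 34.

34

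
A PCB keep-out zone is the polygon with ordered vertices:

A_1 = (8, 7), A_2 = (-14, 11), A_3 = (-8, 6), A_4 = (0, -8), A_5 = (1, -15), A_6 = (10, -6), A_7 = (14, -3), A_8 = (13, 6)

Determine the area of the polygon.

Apply the surveyor's formula: 2A = Σ (x_i·y_{i+1} − x_{i+1}·y_i), indices taken mod 8.
Σ = (186) + (4) + (64) + (8) + (144) + (54) + (123) + (43) = 626
Area = |Σ|/2 = 313.

313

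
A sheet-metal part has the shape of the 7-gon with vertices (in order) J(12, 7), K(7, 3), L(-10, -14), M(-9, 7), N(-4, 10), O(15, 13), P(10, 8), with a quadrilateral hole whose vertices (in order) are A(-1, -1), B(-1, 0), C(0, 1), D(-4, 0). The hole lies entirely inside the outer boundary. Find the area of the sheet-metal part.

Outer boundary:
Apply Gauss's area formula: 2A = Σ (x_i·y_{i+1} − x_{i+1}·y_i), indices taken mod 7.
Σ = (-13) + (-68) + (-196) + (-62) + (-202) + (-10) + (-26) = -577
Area = |Σ|/2 = 288.5.
Hole:
Apply the surveyor's formula: 2A = Σ (x_i·y_{i+1} − x_{i+1}·y_i), indices taken mod 4.
Cross-terms: -1, -1, 4, 4  ⇒  Σ = 6
Area = |Σ|/2 = 3.
Net area = 288.5 − 3 = 285.5.

285.5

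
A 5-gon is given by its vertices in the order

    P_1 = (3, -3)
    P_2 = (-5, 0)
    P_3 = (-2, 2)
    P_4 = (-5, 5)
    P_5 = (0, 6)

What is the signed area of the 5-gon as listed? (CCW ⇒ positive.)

Σ = (-15) + (-10) + (0) + (-30) + (-18) = -73
Signed area = Σ/2 = -36.5 (negative ⇒ clockwise traversal).

-36.5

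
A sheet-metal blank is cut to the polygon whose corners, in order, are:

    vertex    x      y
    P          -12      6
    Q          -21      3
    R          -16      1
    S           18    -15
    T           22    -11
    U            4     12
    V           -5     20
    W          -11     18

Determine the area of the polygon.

Apply the surveyor's formula: 2A = Σ (x_i·y_{i+1} − x_{i+1}·y_i), indices taken mod 8.
Cross-terms: 90, 27, 222, 132, 308, 140, 130, 150  ⇒  Σ = 1199
Area = |Σ|/2 = 599.5.

599.5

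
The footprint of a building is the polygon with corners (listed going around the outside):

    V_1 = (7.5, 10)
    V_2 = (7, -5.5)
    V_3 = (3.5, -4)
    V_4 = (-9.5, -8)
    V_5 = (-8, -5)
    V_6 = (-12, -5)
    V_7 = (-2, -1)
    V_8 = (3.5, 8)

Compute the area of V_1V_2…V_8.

129

Apply the shoelace (surveyor's) formula: 2A = Σ (x_i·y_{i+1} − x_{i+1}·y_i), indices taken mod 8.
Cross-terms: -111.25, -8.75, -66, -16.5, -20, 2, -12.5, -25  ⇒  Σ = -258
Area = |Σ|/2 = 129.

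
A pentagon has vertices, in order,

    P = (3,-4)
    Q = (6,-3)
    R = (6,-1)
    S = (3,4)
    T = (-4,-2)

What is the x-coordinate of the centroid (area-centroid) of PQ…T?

Apply Gauss's area formula. First the cross-terms c_i = x_i·y_{i+1} − x_{i+1}·y_i:
  15, 12, 27, 10, 22  ⇒  2A = 86, A = 43.
Then Σ (x_i + x_{i+1})·c_i = 490, so x̄ = 490 / (6·43) = 245/129.

245/129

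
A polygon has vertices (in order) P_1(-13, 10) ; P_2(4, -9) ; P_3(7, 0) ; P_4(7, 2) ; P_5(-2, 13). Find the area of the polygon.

Apply the surveyor's formula: 2A = Σ (x_i·y_{i+1} − x_{i+1}·y_i), indices taken mod 5.
Cross-terms: 77, 63, 14, 95, 149  ⇒  Σ = 398
Area = |Σ|/2 = 199.

199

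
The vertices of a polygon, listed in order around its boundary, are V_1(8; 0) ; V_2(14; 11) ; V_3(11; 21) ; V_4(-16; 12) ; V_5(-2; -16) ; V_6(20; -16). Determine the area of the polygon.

Σ = (88) + (173) + (468) + (280) + (352) + (128) = 1489
Area = |Σ|/2 = 744.5.

744.5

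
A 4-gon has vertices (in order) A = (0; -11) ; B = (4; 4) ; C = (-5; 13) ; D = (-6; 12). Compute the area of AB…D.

Cross-terms: 44, 72, 18, 66  ⇒  Σ = 200
Area = |Σ|/2 = 100.

100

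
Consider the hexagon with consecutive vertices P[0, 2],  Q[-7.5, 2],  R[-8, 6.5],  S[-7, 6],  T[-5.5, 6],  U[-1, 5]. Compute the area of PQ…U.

26.375

P→Q: (0)(2) − (-7.5)(2) = 15
Q→R: (-7.5)(6.5) − (-8)(2) = -32.75
R→S: (-8)(6) − (-7)(6.5) = -2.5
S→T: (-7)(6) − (-5.5)(6) = -9
T→U: (-5.5)(5) − (-1)(6) = -21.5
U→P: (-1)(2) − (0)(5) = -2
Σ = -52.75
Area = |Σ|/2 = 26.375.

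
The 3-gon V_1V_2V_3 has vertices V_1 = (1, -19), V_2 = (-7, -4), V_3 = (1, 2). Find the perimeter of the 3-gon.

|V_1V_2| = √((-8)² + (15)²) = √289 = 17
|V_2V_3| = √((8)² + (6)²) = √100 = 10
|V_3V_1| = √((0)² + (-21)²) = √441 = 21
Perimeter = 17 + 10 + 21 = 48.

48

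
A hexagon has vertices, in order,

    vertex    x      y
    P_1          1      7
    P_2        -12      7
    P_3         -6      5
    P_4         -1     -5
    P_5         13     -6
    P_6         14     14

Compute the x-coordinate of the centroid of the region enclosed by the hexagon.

364/69

Apply Gauss's area formula. First the cross-terms c_i = x_i·y_{i+1} − x_{i+1}·y_i:
  91, -18, 35, 71, 266, 84  ⇒  2A = 529, A = 264.5.
Then Σ (x_i + x_{i+1})·c_i = 8372, so x̄ = 8372 / (6·264.5) = 364/69.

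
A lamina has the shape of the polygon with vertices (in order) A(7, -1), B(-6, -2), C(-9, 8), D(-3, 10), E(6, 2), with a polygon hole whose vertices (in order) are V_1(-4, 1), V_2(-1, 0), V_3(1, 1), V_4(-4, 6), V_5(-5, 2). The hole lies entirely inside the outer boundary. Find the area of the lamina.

Outer boundary:
Apply the surveyor's formula: 2A = Σ (x_i·y_{i+1} − x_{i+1}·y_i), indices taken mod 5.
Cross-terms: -20, -66, -66, -66, -20  ⇒  Σ = -238
Area = |Σ|/2 = 119.
Hole:
Apply the shoelace (surveyor's) formula: 2A = Σ (x_i·y_{i+1} − x_{i+1}·y_i), indices taken mod 5.
V_1→V_2: (-4)(0) − (-1)(1) = 1
V_2→V_3: (-1)(1) − (1)(0) = -1
V_3→V_4: (1)(6) − (-4)(1) = 10
V_4→V_5: (-4)(2) − (-5)(6) = 22
V_5→V_1: (-5)(1) − (-4)(2) = 3
Σ = 35
Area = |Σ|/2 = 17.5.
Net area = 119 − 17.5 = 101.5.

101.5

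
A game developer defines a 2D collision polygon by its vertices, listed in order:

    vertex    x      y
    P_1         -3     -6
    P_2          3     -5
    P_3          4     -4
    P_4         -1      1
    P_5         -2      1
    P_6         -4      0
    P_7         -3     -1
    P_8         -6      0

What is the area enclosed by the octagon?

40

Σ = (33) + (8) + (0) + (1) + (4) + (4) + (-6) + (36) = 80
Area = |Σ|/2 = 40.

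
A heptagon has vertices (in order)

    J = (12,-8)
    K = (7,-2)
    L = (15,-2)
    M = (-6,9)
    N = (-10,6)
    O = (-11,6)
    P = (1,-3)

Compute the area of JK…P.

143

Σ = (32) + (16) + (123) + (54) + (6) + (27) + (28) = 286
Area = |Σ|/2 = 143.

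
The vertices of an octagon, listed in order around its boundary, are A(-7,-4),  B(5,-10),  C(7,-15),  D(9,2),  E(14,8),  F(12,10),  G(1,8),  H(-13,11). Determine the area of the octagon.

326

Apply the surveyor's formula: 2A = Σ (x_i·y_{i+1} − x_{i+1}·y_i), indices taken mod 8.
Σ = (90) + (-5) + (149) + (44) + (44) + (86) + (115) + (129) = 652
Area = |Σ|/2 = 326.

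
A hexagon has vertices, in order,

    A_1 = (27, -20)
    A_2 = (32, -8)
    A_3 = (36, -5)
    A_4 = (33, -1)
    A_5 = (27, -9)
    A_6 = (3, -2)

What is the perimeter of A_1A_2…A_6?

88

|A_1A_2| = √((5)² + (12)²) = √169 = 13
|A_2A_3| = √((4)² + (3)²) = √25 = 5
|A_3A_4| = √((-3)² + (4)²) = √25 = 5
|A_4A_5| = √((-6)² + (-8)²) = √100 = 10
|A_5A_6| = √((-24)² + (7)²) = √625 = 25
|A_6A_1| = √((24)² + (-18)²) = √900 = 30
Perimeter = 13 + 5 + 5 + 10 + 25 + 30 = 88.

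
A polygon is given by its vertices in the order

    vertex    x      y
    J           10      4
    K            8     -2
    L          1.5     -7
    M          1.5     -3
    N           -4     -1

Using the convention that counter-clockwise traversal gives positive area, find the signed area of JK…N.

Apply the surveyor's formula: 2A = Σ (x_i·y_{i+1} − x_{i+1}·y_i), indices taken mod 5.
Σ = (-52) + (-53) + (6) + (-13.5) + (-6) = -118.5
Signed area = Σ/2 = -59.25 (negative ⇒ clockwise traversal).

-59.25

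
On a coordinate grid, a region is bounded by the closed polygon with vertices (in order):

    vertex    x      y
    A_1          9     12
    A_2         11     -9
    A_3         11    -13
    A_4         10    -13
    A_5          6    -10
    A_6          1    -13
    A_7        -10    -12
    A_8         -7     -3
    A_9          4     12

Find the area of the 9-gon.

344

Apply the shoelace (surveyor's) formula: 2A = Σ (x_i·y_{i+1} − x_{i+1}·y_i), indices taken mod 9.
Σ = (-213) + (-44) + (-13) + (-22) + (-68) + (-142) + (-54) + (-72) + (-60) = -688
Area = |Σ|/2 = 344.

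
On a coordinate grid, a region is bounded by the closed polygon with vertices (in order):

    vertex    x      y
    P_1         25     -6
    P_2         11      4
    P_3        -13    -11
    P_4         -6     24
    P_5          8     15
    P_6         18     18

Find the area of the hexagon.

623.5

Apply Gauss's area formula: 2A = Σ (x_i·y_{i+1} − x_{i+1}·y_i), indices taken mod 6.
Σ = (166) + (-69) + (-378) + (-282) + (-126) + (-558) = -1247
Area = |Σ|/2 = 623.5.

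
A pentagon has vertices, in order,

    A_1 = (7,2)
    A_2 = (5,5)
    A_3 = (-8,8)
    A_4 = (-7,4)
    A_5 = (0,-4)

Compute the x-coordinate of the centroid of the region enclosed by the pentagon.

-20/37

Apply the shoelace (surveyor's) formula. First the cross-terms c_i = x_i·y_{i+1} − x_{i+1}·y_i:
  25, 80, 24, 28, 28  ⇒  2A = 185, A = 92.5.
Then Σ (x_i + x_{i+1})·c_i = -300, so x̄ = -300 / (6·92.5) = -20/37.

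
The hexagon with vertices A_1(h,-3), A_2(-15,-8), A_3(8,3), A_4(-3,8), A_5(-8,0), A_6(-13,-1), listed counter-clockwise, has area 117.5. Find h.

The doubled signed area Σ (x_i y_{i+1} − x_{i+1} y_i) is linear in h.
With h=0 it equals 158; the coefficient of h is -7 (from the two edges through A_1).
So -7·h + 158 = 2·117.5 = 235 ⇒ h = -11.

-11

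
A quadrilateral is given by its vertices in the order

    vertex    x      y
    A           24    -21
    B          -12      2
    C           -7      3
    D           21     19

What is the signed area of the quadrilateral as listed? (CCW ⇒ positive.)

Cross-terms: -204, -22, -196, -897  ⇒  Σ = -1319
Signed area = Σ/2 = -659.5 (negative ⇒ clockwise traversal).

-659.5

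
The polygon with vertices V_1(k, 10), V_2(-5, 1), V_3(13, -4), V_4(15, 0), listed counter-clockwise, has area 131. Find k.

-5

The doubled signed area Σ (x_i y_{i+1} − x_{i+1} y_i) is linear in k.
With k=0 it equals 267; the coefficient of k is 1 (from the two edges through V_1).
So 1·k + 267 = 2·131 = 262 ⇒ k = -5.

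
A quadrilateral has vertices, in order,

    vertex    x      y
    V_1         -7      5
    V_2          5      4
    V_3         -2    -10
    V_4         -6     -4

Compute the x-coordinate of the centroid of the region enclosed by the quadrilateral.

Apply the shoelace (surveyor's) formula. First the cross-terms c_i = x_i·y_{i+1} − x_{i+1}·y_i:
  -53, -42, -52, -58  ⇒  2A = -205, A = -102.5.
Then Σ (x_i + x_{i+1})·c_i = 1150, so x̄ = 1150 / (6·(-102.5)) = -230/123.

-230/123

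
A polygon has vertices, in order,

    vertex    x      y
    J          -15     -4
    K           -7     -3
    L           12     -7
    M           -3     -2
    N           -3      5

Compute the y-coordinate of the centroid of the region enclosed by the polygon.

-60/41

Apply the shoelace (surveyor's) formula. First the cross-terms c_i = x_i·y_{i+1} − x_{i+1}·y_i:
  17, 85, -45, -21, 87  ⇒  2A = 123, A = 61.5.
Then Σ (y_i + y_{i+1})·c_i = -540, so ȳ = -540 / (6·61.5) = -60/41.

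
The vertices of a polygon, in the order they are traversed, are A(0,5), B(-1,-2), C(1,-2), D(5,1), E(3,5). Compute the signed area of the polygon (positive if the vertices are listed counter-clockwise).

Σ = (5) + (4) + (11) + (22) + (15) = 57
Signed area = Σ/2 = 28.5 (positive ⇒ counter-clockwise traversal).

28.5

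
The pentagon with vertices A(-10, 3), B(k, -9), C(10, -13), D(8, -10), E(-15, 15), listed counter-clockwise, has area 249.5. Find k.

-15

Write out the shoelace sum; only the two edges meeting at B involve k:
2·Area = [((-10)·(-9) − k·3) + (k·(-13) − 10·(-9))] + 79
       = -16·k + 259 = 499
⇒ k = -15.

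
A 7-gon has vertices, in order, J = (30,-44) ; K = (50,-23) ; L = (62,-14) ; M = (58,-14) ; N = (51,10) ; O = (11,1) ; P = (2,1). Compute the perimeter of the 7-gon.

176

|JK| = √((20)² + (21)²) = √841 = 29
|KL| = √((12)² + (9)²) = √225 = 15
|LM| = √((-4)² + (0)²) = √16 = 4
|MN| = √((-7)² + (24)²) = √625 = 25
|NO| = √((-40)² + (-9)²) = √1681 = 41
|OP| = √((-9)² + (0)²) = √81 = 9
|PJ| = √((28)² + (-45)²) = √2809 = 53
Perimeter = 29 + 15 + 4 + 25 + 41 + 9 + 53 = 176.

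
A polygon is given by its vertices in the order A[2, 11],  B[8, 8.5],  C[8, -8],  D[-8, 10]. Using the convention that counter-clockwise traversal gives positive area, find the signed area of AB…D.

Σ = (-71) + (-132) + (16) + (-108) = -295
Signed area = Σ/2 = -147.5 (negative ⇒ clockwise traversal).

-147.5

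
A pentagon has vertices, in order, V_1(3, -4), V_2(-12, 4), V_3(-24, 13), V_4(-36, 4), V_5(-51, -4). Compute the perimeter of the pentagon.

|V_1V_2| = √((-15)² + (8)²) = √289 = 17
|V_2V_3| = √((-12)² + (9)²) = √225 = 15
|V_3V_4| = √((-12)² + (-9)²) = √225 = 15
|V_4V_5| = √((-15)² + (-8)²) = √289 = 17
|V_5V_1| = √((54)² + (0)²) = √2916 = 54
Perimeter = 17 + 15 + 15 + 17 + 54 = 118.

118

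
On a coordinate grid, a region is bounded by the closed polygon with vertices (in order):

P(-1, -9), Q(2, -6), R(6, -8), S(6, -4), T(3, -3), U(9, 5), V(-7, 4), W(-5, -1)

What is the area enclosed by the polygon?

123

Σ = (24) + (20) + (24) + (-6) + (42) + (71) + (27) + (44) = 246
Area = |Σ|/2 = 123.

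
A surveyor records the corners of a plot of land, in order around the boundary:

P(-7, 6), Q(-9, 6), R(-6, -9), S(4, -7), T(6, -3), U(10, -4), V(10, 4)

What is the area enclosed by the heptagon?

205.5

Σ = (12) + (117) + (78) + (30) + (6) + (80) + (88) = 411
Area = |Σ|/2 = 205.5.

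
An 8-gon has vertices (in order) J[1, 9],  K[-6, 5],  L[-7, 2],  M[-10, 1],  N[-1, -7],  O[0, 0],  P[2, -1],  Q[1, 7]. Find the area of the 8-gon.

91.5

Apply the shoelace (surveyor's) formula: 2A = Σ (x_i·y_{i+1} − x_{i+1}·y_i), indices taken mod 8.
Σ = (59) + (23) + (13) + (71) + (0) + (0) + (15) + (2) = 183
Area = |Σ|/2 = 91.5.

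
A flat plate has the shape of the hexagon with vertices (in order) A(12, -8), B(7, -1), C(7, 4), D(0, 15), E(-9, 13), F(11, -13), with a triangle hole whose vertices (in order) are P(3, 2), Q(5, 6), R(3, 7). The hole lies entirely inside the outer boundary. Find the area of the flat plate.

175.5

Outer boundary:
Apply Gauss's area formula: 2A = Σ (x_i·y_{i+1} − x_{i+1}·y_i), indices taken mod 6.
Σ = (44) + (35) + (105) + (135) + (-26) + (68) = 361
Area = |Σ|/2 = 180.5.
Hole:
Apply Gauss's area formula: 2A = Σ (x_i·y_{i+1} − x_{i+1}·y_i), indices taken mod 3.
P→Q: (3)(6) − (5)(2) = 8
Q→R: (5)(7) − (3)(6) = 17
R→P: (3)(2) − (3)(7) = -15
Σ = 10
Area = |Σ|/2 = 5.
Net area = 180.5 − 5 = 175.5.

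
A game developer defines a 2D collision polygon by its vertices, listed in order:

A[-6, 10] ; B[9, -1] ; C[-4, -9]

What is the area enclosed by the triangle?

A→B: (-6)(-1) − (9)(10) = -84
B→C: (9)(-9) − (-4)(-1) = -85
C→A: (-4)(10) − (-6)(-9) = -94
Σ = -263
Area = |Σ|/2 = 131.5.

131.5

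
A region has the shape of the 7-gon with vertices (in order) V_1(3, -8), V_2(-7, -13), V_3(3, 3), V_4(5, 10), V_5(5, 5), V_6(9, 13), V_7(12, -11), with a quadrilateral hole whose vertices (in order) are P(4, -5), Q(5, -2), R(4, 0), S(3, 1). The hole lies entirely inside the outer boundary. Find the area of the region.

Outer boundary:
Σ = (-95) + (18) + (15) + (-25) + (20) + (-255) + (-63) = -385
Area = |Σ|/2 = 192.5.
Hole:
Apply the shoelace (surveyor's) formula: 2A = Σ (x_i·y_{i+1} − x_{i+1}·y_i), indices taken mod 4.
P→Q: (4)(-2) − (5)(-5) = 17
Q→R: (5)(0) − (4)(-2) = 8
R→S: (4)(1) − (3)(0) = 4
S→P: (3)(-5) − (4)(1) = -19
Σ = 10
Area = |Σ|/2 = 5.
Net area = 192.5 − 5 = 187.5.

187.5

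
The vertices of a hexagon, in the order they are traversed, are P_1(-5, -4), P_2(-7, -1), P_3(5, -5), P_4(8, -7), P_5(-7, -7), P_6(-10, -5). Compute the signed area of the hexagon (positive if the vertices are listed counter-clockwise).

-51.5

Apply the shoelace (surveyor's) formula: 2A = Σ (x_i·y_{i+1} − x_{i+1}·y_i), indices taken mod 6.
Σ = (-23) + (40) + (5) + (-105) + (-35) + (15) = -103
Signed area = Σ/2 = -51.5 (negative ⇒ clockwise traversal).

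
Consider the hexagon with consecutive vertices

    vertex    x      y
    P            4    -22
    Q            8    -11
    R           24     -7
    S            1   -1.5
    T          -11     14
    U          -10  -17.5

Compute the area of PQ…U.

465.5

Σ = (132) + (208) + (-29) + (-2.5) + (332.5) + (290) = 931
Area = |Σ|/2 = 465.5.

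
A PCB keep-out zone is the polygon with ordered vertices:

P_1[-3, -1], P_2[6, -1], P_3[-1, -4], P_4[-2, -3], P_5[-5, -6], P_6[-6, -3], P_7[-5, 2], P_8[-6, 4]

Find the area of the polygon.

Apply the surveyor's formula: 2A = Σ (x_i·y_{i+1} − x_{i+1}·y_i), indices taken mod 8.
Cross-terms: 9, -25, -5, -3, -21, -27, -8, 18  ⇒  Σ = -62
Area = |Σ|/2 = 31.

31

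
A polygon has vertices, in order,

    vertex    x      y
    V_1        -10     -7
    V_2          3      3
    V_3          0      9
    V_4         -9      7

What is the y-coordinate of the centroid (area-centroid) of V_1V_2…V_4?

Apply the shoelace formula. First the cross-terms c_i = x_i·y_{i+1} − x_{i+1}·y_i:
  -9, 27, 81, 133  ⇒  2A = 232, A = 116.
Then Σ (y_i + y_{i+1})·c_i = 1656, so ȳ = 1656 / (6·116) = 69/29.

69/29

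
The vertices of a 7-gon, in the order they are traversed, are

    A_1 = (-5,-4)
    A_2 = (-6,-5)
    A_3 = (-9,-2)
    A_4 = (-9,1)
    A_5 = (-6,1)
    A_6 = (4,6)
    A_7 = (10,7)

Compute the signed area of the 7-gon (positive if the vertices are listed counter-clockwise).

Apply Gauss's area formula: 2A = Σ (x_i·y_{i+1} − x_{i+1}·y_i), indices taken mod 7.
Σ = (1) + (-33) + (-27) + (-3) + (-40) + (-32) + (-5) = -139
Signed area = Σ/2 = -69.5 (negative ⇒ clockwise traversal).

-69.5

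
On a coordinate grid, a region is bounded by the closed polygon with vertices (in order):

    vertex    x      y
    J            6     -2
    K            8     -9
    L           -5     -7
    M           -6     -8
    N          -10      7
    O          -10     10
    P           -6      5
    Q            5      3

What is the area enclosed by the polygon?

Cross-terms: -38, -101, -2, -122, -30, 10, -43, -28  ⇒  Σ = -354
Area = |Σ|/2 = 177.

177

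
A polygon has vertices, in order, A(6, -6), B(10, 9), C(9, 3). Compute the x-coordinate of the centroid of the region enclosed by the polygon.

25/3

Apply the shoelace (surveyor's) formula. First the cross-terms c_i = x_i·y_{i+1} − x_{i+1}·y_i:
  114, -51, -72  ⇒  2A = -9, A = -4.5.
Then Σ (x_i + x_{i+1})·c_i = -225, so x̄ = -225 / (6·(-4.5)) = 25/3.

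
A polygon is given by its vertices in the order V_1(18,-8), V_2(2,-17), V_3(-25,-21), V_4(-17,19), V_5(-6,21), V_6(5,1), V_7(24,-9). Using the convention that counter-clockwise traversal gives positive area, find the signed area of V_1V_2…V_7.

Cross-terms: -290, -467, -832, -243, -111, -69, -30  ⇒  Σ = -2042
Signed area = Σ/2 = -1021 (negative ⇒ clockwise traversal).

-1021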